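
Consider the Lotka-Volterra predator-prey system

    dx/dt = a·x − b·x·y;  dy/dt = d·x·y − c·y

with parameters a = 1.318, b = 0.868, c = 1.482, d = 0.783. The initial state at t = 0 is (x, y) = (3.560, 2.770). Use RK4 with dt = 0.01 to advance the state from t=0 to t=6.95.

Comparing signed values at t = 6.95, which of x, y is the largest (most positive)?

largest component: y

t=0.000: state=(3.560, 2.770)
step 1 (dt=0.01): k1=(-3.867, 3.616), k2=(-3.902, 3.598), k3=(-3.902, 3.597), k4=(-3.935, 3.577); state += dt/6·(k1+2k2+2k3+k4)
t=0.010: state=(3.521, 2.806)
t=0.020: state=(3.481, 2.842)
t=0.030: state=(3.441, 2.877)
continuing one RK4 step at a time; state shown every 25 steps (Δt=0.25):
t=0.250: state=(2.494, 3.463)
t=0.500: state=(1.602, 3.549)
t=0.750: state=(1.069, 3.166)
t=1.000: state=(0.793, 2.614)
t=1.250: state=(0.663, 2.078)
t=1.500: state=(0.618, 1.624)
t=1.750: state=(0.629, 1.266)
t=2.000: state=(0.686, 0.993)
t=2.250: state=(0.786, 0.792)
t=2.500: state=(0.936, 0.646)
t=2.750: state=(1.144, 0.546)
t=3.000: state=(1.423, 0.484)
t=3.250: state=(1.788, 0.457)
t=3.500: state=(2.250, 0.468)
t=3.750: state=(2.810, 0.529)
t=4.000: state=(3.436, 0.673)
t=4.250: state=(4.013, 0.966)
t=4.500: state=(4.287, 1.514)
t=4.750: state=(3.930, 2.365)
t=5.000: state=(2.965, 3.226)
t=5.250: state=(1.945, 3.587)
t=5.500: state=(1.261, 3.369)
t=5.750: state=(0.890, 2.859)
t=6.000: state=(0.707, 2.303)
t=6.250: state=(0.630, 1.810)
t=6.500: state=(0.619, 1.410)
t=6.750: state=(0.656, 1.102)
t=6.950: state=(0.717, 0.912)
compare at T: x=0.717, y=0.912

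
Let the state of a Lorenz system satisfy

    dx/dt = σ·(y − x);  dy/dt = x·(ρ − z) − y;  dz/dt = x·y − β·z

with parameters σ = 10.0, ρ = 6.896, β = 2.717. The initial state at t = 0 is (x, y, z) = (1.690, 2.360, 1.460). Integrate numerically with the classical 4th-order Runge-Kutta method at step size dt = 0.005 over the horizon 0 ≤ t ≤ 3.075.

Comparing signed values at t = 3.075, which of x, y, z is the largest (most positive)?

largest component: z

t=0.000: state=(1.690, 2.360, 1.460)
step 1 (dt=0.005): k1=(6.700, 6.827, 0.022), k2=(6.703, 6.901, 0.090), k3=(6.705, 6.900, 0.090), k4=(6.710, 6.974, 0.159); state += dt/6·(k1+2k2+2k3+k4)
t=0.005: state=(1.724, 2.395, 1.460)
t=0.010: state=(1.757, 2.430, 1.462)
t=0.015: state=(1.791, 2.466, 1.463)
continuing one RK4 step at a time; state shown every 20 steps (Δt=0.1):
t=0.100: state=(2.402, 3.181, 1.614)
t=0.200: state=(3.272, 4.232, 2.161)
t=0.300: state=(4.293, 5.343, 3.258)
t=0.400: state=(5.272, 6.114, 4.936)
t=0.500: state=(5.834, 6.057, 6.795)
t=0.600: state=(5.670, 5.142, 8.045)
t=0.700: state=(4.902, 3.980, 8.238)
t=0.800: state=(3.987, 3.141, 7.639)
t=0.900: state=(3.283, 2.737, 6.735)
t=1.000: state=(2.894, 2.655, 5.848)
t=1.100: state=(2.782, 2.786, 5.124)
t=1.200: state=(2.882, 3.069, 4.627)
t=1.300: state=(3.142, 3.467, 4.387)
t=1.400: state=(3.517, 3.932, 4.426)
t=1.500: state=(3.950, 4.386, 4.742)
t=1.600: state=(4.356, 4.716, 5.284)
t=1.700: state=(4.636, 4.819, 5.923)
t=1.800: state=(4.707, 4.664, 6.468)
t=1.900: state=(4.563, 4.333, 6.761)
t=2.000: state=(4.282, 3.969, 6.756)
t=2.100: state=(3.974, 3.686, 6.524)
t=2.200: state=(3.728, 3.533, 6.180)
t=2.300: state=(3.589, 3.508, 5.830)
t=2.400: state=(3.562, 3.587, 5.549)
t=2.500: state=(3.631, 3.738, 5.380)
t=2.600: state=(3.767, 3.926, 5.342)
t=2.700: state=(3.937, 4.109, 5.430)
t=2.800: state=(4.099, 4.246, 5.613)
t=2.900: state=(4.218, 4.305, 5.841)
t=3.000: state=(4.267, 4.277, 6.050)
t=3.075: state=(4.254, 4.210, 6.163)
compare at T: x=4.254, y=4.210, z=6.163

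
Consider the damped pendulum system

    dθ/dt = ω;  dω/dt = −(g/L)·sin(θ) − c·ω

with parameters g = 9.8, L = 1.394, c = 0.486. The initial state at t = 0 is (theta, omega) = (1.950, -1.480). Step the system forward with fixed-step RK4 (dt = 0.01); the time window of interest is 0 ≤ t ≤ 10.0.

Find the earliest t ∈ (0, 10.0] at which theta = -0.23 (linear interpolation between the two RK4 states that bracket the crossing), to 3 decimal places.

t = 0.692

t=0.000: state=(1.950, -1.480)
step 1 (dt=0.01): k1=(-1.480, -5.811), k2=(-1.509, -5.816), k3=(-1.509, -5.817), k4=(-1.538, -5.822); state += dt/6·(k1+2k2+2k3+k4)
t=0.010: state=(1.935, -1.538)
t=0.020: state=(1.919, -1.596)
t=0.030: state=(1.903, -1.655)
continuing one RK4 step at a time; state shown every 50 steps (Δt=0.5):
t=0.500: state=(0.521, -3.918)
t=0.690: state=(-0.223, -3.747)
next step: t=0.700: state=(-0.260, -3.712) — theta has crossed -0.23
linear interpolation between t=0.690 (-0.22257) and t=0.700 (-0.25987) → t≈0.692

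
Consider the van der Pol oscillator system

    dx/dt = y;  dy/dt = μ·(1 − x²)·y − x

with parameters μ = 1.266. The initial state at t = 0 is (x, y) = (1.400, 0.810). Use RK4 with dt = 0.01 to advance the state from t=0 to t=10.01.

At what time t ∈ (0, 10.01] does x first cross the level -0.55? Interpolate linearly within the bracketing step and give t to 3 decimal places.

t = 2.339

t=0.000: state=(1.400, 0.810)
step 1 (dt=0.01): k1=(0.810, -2.384), k2=(0.798, -2.385), k3=(0.798, -2.385), k4=(0.786, -2.386); state += dt/6·(k1+2k2+2k3+k4)
t=0.010: state=(1.408, 0.786)
t=0.020: state=(1.416, 0.762)
t=0.030: state=(1.423, 0.738)
continuing one RK4 step at a time; state shown every 50 steps (Δt=0.5):
t=0.500: state=(1.539, -0.150)
t=1.000: state=(1.339, -0.606)
t=1.500: state=(0.938, -1.027)
t=2.000: state=(0.241, -1.879)
t=2.330: state=(-0.525, -2.743)
next step: t=2.340: state=(-0.552, -2.763) — x has crossed -0.55
linear interpolation between t=2.330 (-0.52468) and t=2.340 (-0.55221) → t≈2.339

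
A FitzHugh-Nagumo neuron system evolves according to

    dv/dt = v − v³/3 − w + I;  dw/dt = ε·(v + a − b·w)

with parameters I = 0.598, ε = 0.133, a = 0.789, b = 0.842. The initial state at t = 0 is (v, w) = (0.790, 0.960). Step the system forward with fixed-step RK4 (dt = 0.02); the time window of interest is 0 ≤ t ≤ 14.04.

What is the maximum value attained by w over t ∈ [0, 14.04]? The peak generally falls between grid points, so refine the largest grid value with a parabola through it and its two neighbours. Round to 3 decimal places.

max w = 1.507

t=0.000: state=(0.790, 0.960)
step 1 (dt=0.02): k1=(0.264, 0.103), k2=(0.264, 0.103), k3=(0.264, 0.103), k4=(0.264, 0.103); state += dt/6·(k1+2k2+2k3+k4)
t=0.020: state=(0.795, 0.962)
t=0.040: state=(0.801, 0.964)
t=0.060: state=(0.806, 0.966)
continuing one RK4 step at a time; state shown every 25 steps (Δt=0.5):
t=0.500: state=(0.918, 1.014)
t=1.000: state=(1.028, 1.073)
t=1.500: state=(1.106, 1.135)
t=2.000: state=(1.147, 1.197)
t=2.500: state=(1.153, 1.257)
t=3.000: state=(1.131, 1.314)
t=3.500: state=(1.087, 1.365)
t=4.000: state=(1.023, 1.410)
t=4.500: state=(0.940, 1.448)
t=5.000: state=(0.835, 1.478)
t=5.500: state=(0.697, 1.498)
t=6.000: state=(0.510, 1.507)
t=6.500: state=(0.238, 1.501)
t=7.000: state=(-0.186, 1.472)
t=7.500: state=(-0.827, 1.411)
t=8.000: state=(-1.503, 1.309)
t=8.500: state=(-1.844, 1.178)
t=9.000: state=(-1.916, 1.043)
t=9.500: state=(-1.899, 0.914)
t=10.000: state=(-1.859, 0.793)
t=10.500: state=(-1.814, 0.682)
t=11.000: state=(-1.768, 0.580)
t=11.500: state=(-1.722, 0.487)
t=12.000: state=(-1.677, 0.402)
t=12.500: state=(-1.631, 0.324)
t=13.000: state=(-1.587, 0.253)
t=13.500: state=(-1.542, 0.189)
t=14.000: state=(-1.498, 0.132)
t=14.040: state=(-1.494, 0.127)
largest grid value and its neighbours: w(6.040)=1.50696, w(6.060)=1.50699, w(6.080)=1.50698
parabola through these three points peaks at t≈6.067 with w≈1.50699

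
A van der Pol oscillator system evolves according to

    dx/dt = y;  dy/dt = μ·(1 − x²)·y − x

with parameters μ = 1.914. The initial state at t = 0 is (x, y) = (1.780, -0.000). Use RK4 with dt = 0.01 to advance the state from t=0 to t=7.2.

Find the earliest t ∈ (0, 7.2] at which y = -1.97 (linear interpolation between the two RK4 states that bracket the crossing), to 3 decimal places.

t = 2.121

t=0.000: state=(1.780, -0.000)
step 1 (dt=0.01): k1=(-0.000, -1.780), k2=(-0.009, -1.743), k3=(-0.009, -1.744), k4=(-0.017, -1.708); state += dt/6·(k1+2k2+2k3+k4)
t=0.010: state=(1.780, -0.017)
t=0.020: state=(1.780, -0.034)
t=0.030: state=(1.779, -0.050)
continuing one RK4 step at a time; state shown every 25 steps (Δt=0.25):
t=0.250: state=(1.739, -0.279)
t=0.500: state=(1.654, -0.395)
t=0.750: state=(1.545, -0.471)
t=1.000: state=(1.418, -0.550)
t=1.250: state=(1.268, -0.656)
t=1.500: state=(1.085, -0.815)
t=1.750: state=(0.851, -1.085)
t=2.000: state=(0.524, -1.584)
t=2.120: state=(0.312, -1.967)
next step: t=2.130: state=(0.293, -2.005) — y has crossed -1.97
linear interpolation between t=2.120 (-1.96722) and t=2.130 (-2.00478) → t≈2.121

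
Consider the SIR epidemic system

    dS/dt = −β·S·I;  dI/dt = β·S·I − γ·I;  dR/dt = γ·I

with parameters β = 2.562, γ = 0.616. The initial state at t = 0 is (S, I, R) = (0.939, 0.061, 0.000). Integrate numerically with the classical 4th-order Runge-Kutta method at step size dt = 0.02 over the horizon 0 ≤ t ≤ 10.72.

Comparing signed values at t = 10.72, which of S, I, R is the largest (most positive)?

largest component: R

t=0.000: state=(0.939, 0.061, 0.000)
step 1 (dt=0.02): k1=(-0.147, 0.109, 0.038), k2=(-0.149, 0.111, 0.038), k3=(-0.149, 0.111, 0.038), k4=(-0.152, 0.113, 0.039); state += dt/6·(k1+2k2+2k3+k4)
t=0.020: state=(0.936, 0.063, 0.001)
t=0.040: state=(0.933, 0.066, 0.002)
t=0.060: state=(0.930, 0.068, 0.002)
continuing one RK4 step at a time; state shown every 25 steps (Δt=0.5):
t=0.500: state=(0.830, 0.140, 0.030)
t=1.000: state=(0.642, 0.267, 0.092)
t=1.500: state=(0.420, 0.387, 0.193)
t=2.000: state=(0.246, 0.432, 0.322)
t=2.500: state=(0.143, 0.405, 0.452)
t=3.000: state=(0.089, 0.344, 0.568)
t=3.500: state=(0.060, 0.277, 0.663)
t=4.000: state=(0.043, 0.217, 0.739)
t=4.500: state=(0.034, 0.168, 0.798)
t=5.000: state=(0.028, 0.128, 0.844)
t=5.500: state=(0.024, 0.098, 0.878)
t=6.000: state=(0.022, 0.074, 0.904)
t=6.500: state=(0.020, 0.056, 0.924)
t=7.000: state=(0.019, 0.042, 0.939)
t=7.500: state=(0.018, 0.032, 0.950)
t=8.000: state=(0.017, 0.024, 0.959)
t=8.500: state=(0.017, 0.018, 0.965)
t=9.000: state=(0.017, 0.013, 0.970)
t=9.500: state=(0.016, 0.010, 0.974)
t=10.000: state=(0.016, 0.008, 0.976)
t=10.500: state=(0.016, 0.006, 0.978)
t=10.720: state=(0.016, 0.005, 0.979)
compare at T: S=0.016, I=0.005, R=0.979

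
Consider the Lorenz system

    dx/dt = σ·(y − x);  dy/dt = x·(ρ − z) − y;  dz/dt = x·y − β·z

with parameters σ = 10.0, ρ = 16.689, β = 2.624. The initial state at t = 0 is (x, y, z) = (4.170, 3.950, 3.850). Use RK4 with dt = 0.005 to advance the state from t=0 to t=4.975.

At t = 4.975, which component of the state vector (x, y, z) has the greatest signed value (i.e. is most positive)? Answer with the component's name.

t=0.000: state=(4.170, 3.950, 3.850)
step 1 (dt=0.005): k1=(-2.200, 49.589, 6.369), k2=(-0.905, 49.328, 6.822), k3=(-0.944, 49.365, 6.829), k4=(0.315, 49.139, 7.289); state += dt/6·(k1+2k2+2k3+k4)
t=0.005: state=(4.165, 4.197, 3.884)
t=0.010: state=(4.173, 4.442, 3.923)
t=0.015: state=(4.192, 4.685, 3.967)
continuing one RK4 step at a time; state shown every 40 steps (Δt=0.2):
t=0.200: state=(9.783, 13.834, 12.691)
t=0.400: state=(7.976, 2.593, 23.399)
t=0.600: state=(1.175, -0.013, 14.185)
t=0.800: state=(0.482, 0.580, 8.417)
t=1.000: state=(1.197, 1.898, 5.132)
t=1.200: state=(4.204, 6.897, 4.827)
t=1.400: state=(11.421, 13.602, 18.398)
t=1.600: state=(5.333, 0.704, 20.848)
t=1.800: state=(0.819, 0.252, 12.386)
t=2.000: state=(0.736, 1.032, 7.392)
t=2.200: state=(2.138, 3.441, 4.849)
t=2.400: state=(7.248, 11.210, 8.338)
t=2.600: state=(10.639, 7.159, 24.059)
t=2.800: state=(2.427, 0.168, 16.561)
t=3.000: state=(0.825, 0.857, 9.877)
t=3.200: state=(1.692, 2.591, 6.158)
t=3.400: state=(5.367, 8.463, 6.642)
t=3.600: state=(11.334, 11.301, 21.137)
t=3.800: state=(4.260, 0.793, 18.977)
t=4.000: state=(1.262, 1.073, 11.454)
t=4.200: state=(2.035, 2.984, 7.250)
t=4.400: state=(5.807, 8.852, 7.897)
t=4.600: state=(10.856, 10.264, 21.224)
t=4.800: state=(4.265, 1.277, 18.390)
t=4.975: state=(1.828, 1.613, 12.061)
compare at T: x=1.828, y=1.613, z=12.061

largest component: z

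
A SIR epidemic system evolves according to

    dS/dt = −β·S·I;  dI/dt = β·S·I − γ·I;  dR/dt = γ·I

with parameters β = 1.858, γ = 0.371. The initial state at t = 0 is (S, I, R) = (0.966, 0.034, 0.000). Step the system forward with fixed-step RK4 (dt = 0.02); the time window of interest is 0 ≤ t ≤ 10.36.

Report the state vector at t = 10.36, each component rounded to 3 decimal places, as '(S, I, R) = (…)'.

t=0.000: state=(0.966, 0.034, 0.000)
step 1 (dt=0.02): k1=(-0.061, 0.048, 0.013), k2=(-0.062, 0.049, 0.013), k3=(-0.062, 0.049, 0.013), k4=(-0.063, 0.050, 0.013); state += dt/6·(k1+2k2+2k3+k4)
t=0.020: state=(0.965, 0.035, 0.000)
t=0.040: state=(0.963, 0.036, 0.001)
t=0.060: state=(0.962, 0.037, 0.001)
continuing one RK4 step at a time; state shown every 25 steps (Δt=0.5):
t=0.500: state=(0.923, 0.068, 0.009)
t=1.000: state=(0.844, 0.129, 0.027)
t=1.500: state=(0.719, 0.222, 0.059)
t=2.000: state=(0.555, 0.334, 0.111)
t=2.500: state=(0.388, 0.430, 0.182)
t=3.000: state=(0.254, 0.479, 0.267)
t=3.500: state=(0.162, 0.481, 0.357)
t=4.000: state=(0.105, 0.452, 0.444)
t=4.500: state=(0.070, 0.406, 0.523)
t=5.000: state=(0.049, 0.357, 0.594)
t=5.500: state=(0.036, 0.308, 0.656)
t=6.000: state=(0.028, 0.264, 0.709)
t=6.500: state=(0.022, 0.224, 0.754)
t=7.000: state=(0.018, 0.190, 0.792)
t=7.500: state=(0.016, 0.160, 0.824)
t=8.000: state=(0.014, 0.135, 0.852)
t=8.500: state=(0.012, 0.113, 0.875)
t=9.000: state=(0.011, 0.095, 0.894)
t=9.500: state=(0.010, 0.080, 0.910)
t=10.000: state=(0.009, 0.067, 0.924)
t=10.360: state=(0.009, 0.059, 0.932)

(S, I, R) = (0.009, 0.059, 0.932)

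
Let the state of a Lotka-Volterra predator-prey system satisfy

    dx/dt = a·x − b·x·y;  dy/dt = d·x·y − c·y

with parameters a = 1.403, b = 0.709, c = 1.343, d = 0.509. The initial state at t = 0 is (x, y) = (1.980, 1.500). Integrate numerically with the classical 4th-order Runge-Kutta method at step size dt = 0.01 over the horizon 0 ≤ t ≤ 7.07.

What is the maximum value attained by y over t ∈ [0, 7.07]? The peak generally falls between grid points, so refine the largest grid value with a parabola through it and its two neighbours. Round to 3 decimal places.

t=0.000: state=(1.980, 1.500)
step 1 (dt=0.01): k1=(0.672, -0.503), k2=(0.677, -0.499), k3=(0.677, -0.499), k4=(0.682, -0.496); state += dt/6·(k1+2k2+2k3+k4)
t=0.010: state=(1.987, 1.495)
t=0.020: state=(1.994, 1.490)
t=0.030: state=(2.001, 1.485)
continuing one RK4 step at a time; state shown every 25 steps (Δt=0.25):
t=0.250: state=(2.177, 1.396)
t=0.500: state=(2.428, 1.337)
t=0.750: state=(2.725, 1.326)
t=1.000: state=(3.051, 1.368)
t=1.250: state=(3.372, 1.472)
t=1.500: state=(3.636, 1.645)
t=1.750: state=(3.779, 1.888)
t=2.000: state=(3.744, 2.183)
t=2.250: state=(3.515, 2.481)
t=2.500: state=(3.146, 2.712)
t=2.750: state=(2.731, 2.817)
t=3.000: state=(2.357, 2.781)
t=3.250: state=(2.069, 2.632)
t=3.500: state=(1.877, 2.416)
t=3.750: state=(1.774, 2.177)
t=4.000: state=(1.749, 1.945)
t=4.250: state=(1.793, 1.741)
t=4.500: state=(1.899, 1.573)
t=4.750: state=(2.065, 1.446)
t=5.000: state=(2.288, 1.362)
t=5.250: state=(2.562, 1.325)
t=5.500: state=(2.876, 1.339)
t=5.750: state=(3.204, 1.409)
t=6.000: state=(3.506, 1.544)
t=6.250: state=(3.722, 1.751)
t=6.500: state=(3.787, 2.022)
t=6.750: state=(3.659, 2.326)
t=7.000: state=(3.354, 2.601)
t=7.070: state=(3.247, 2.664)
largest grid value and its neighbours: y(2.800)=2.82093, y(2.810)=2.82100, y(2.820)=2.82084
parabola through these three points peaks at t≈2.808 with y≈2.82100

max y = 2.821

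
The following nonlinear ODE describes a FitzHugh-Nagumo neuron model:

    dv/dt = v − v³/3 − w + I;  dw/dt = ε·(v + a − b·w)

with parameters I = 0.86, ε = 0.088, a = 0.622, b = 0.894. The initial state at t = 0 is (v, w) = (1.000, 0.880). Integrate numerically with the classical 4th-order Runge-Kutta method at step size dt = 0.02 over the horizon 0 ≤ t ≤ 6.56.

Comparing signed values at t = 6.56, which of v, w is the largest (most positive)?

t=0.000: state=(1.000, 0.880)
step 1 (dt=0.02): k1=(0.647, 0.074), k2=(0.646, 0.074), k3=(0.646, 0.074), k4=(0.645, 0.075); state += dt/6·(k1+2k2+2k3+k4)
t=0.020: state=(1.013, 0.881)
t=0.040: state=(1.026, 0.883)
t=0.060: state=(1.039, 0.885)
continuing one RK4 step at a time; state shown every 25 steps (Δt=0.5):
t=0.500: state=(1.296, 0.923)
t=1.000: state=(1.491, 0.975)
t=1.500: state=(1.579, 1.030)
t=2.000: state=(1.602, 1.086)
t=2.500: state=(1.593, 1.140)
t=3.000: state=(1.571, 1.191)
t=3.500: state=(1.542, 1.239)
t=4.000: state=(1.511, 1.284)
t=4.500: state=(1.479, 1.326)
t=5.000: state=(1.446, 1.365)
t=5.500: state=(1.412, 1.401)
t=6.000: state=(1.378, 1.434)
t=6.500: state=(1.344, 1.464)
t=6.560: state=(1.340, 1.467)
compare at T: v=1.340, w=1.467

largest component: w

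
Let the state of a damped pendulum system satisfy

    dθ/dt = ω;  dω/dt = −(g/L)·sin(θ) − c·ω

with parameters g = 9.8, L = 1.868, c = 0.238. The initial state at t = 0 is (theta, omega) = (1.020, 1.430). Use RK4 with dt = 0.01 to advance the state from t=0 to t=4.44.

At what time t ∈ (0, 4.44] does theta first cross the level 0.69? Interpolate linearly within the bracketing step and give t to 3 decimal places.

t=0.000: state=(1.020, 1.430)
step 1 (dt=0.01): k1=(1.430, -4.811), k2=(1.406, -4.825), k3=(1.406, -4.824), k4=(1.382, -4.837); state += dt/6·(k1+2k2+2k3+k4)
t=0.010: state=(1.034, 1.382)
t=0.020: state=(1.048, 1.333)
t=0.030: state=(1.061, 1.285)
continuing one RK4 step at a time; state shown every 20 steps (Δt=0.2):
t=0.200: state=(1.207, 0.438)
t=0.400: state=(1.196, -0.544)
t=0.600: state=(0.996, -1.435)
t=0.770: state=(0.698, -2.035)
next step: t=0.780: state=(0.677, -2.063) — theta has crossed 0.69
linear interpolation between t=0.770 (0.69795) and t=0.780 (0.67745) → t≈0.774

t = 0.774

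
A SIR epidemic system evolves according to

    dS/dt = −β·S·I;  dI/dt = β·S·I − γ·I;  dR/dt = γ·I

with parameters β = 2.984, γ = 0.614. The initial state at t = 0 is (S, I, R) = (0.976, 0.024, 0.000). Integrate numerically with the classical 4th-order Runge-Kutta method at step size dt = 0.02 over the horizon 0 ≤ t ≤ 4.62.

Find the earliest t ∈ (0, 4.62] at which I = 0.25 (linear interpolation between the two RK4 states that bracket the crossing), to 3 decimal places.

t=0.000: state=(0.976, 0.024, 0.000)
step 1 (dt=0.02): k1=(-0.070, 0.055, 0.015), k2=(-0.071, 0.056, 0.015), k3=(-0.071, 0.056, 0.015), k4=(-0.073, 0.058, 0.015); state += dt/6·(k1+2k2+2k3+k4)
t=0.020: state=(0.975, 0.025, 0.000)
t=0.040: state=(0.973, 0.026, 0.001)
t=0.060: state=(0.972, 0.028, 0.001)
continuing one RK4 step at a time; state shown every 10 steps (Δt=0.2):
t=0.200: state=(0.958, 0.038, 0.004)
t=0.400: state=(0.932, 0.059, 0.010)
t=0.600: state=(0.892, 0.090, 0.019)
t=0.800: state=(0.835, 0.133, 0.032)
t=1.000: state=(0.759, 0.189, 0.052)
t=1.180: state=(0.675, 0.249, 0.076)
next step: t=1.200: state=(0.665, 0.256, 0.079) — I has crossed 0.25
linear interpolation between t=1.180 (0.24933) and t=1.200 (0.25633) → t≈1.182

t = 1.182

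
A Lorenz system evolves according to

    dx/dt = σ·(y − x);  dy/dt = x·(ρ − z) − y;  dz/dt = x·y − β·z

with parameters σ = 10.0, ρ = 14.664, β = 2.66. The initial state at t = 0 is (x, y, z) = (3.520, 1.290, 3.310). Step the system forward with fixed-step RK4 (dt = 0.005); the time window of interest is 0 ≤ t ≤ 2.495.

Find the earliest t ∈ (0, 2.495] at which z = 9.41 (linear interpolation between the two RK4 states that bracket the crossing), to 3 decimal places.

t=0.000: state=(3.520, 1.290, 3.310)
step 1 (dt=0.005): k1=(-22.300, 38.676, -4.264), k2=(-20.776, 37.983, -3.972), k3=(-20.831, 38.026, -3.975), k4=(-19.357, 37.371, -3.696); state += dt/6·(k1+2k2+2k3+k4)
t=0.005: state=(3.416, 1.480, 3.290)
t=0.010: state=(3.326, 1.664, 3.273)
t=0.015: state=(3.249, 1.843, 3.258)
continuing one RK4 step at a time; state shown every 20 steps (Δt=0.1):
t=0.100: state=(3.345, 4.588, 3.379)
t=0.200: state=(5.496, 8.461, 5.125)
t=0.280: state=(8.204, 11.782, 9.263)
next step: t=0.285: state=(8.383, 11.939, 9.629) — z has crossed 9.41
linear interpolation between t=0.280 (9.26272) and t=0.285 (9.62901) → t≈0.282

t = 0.282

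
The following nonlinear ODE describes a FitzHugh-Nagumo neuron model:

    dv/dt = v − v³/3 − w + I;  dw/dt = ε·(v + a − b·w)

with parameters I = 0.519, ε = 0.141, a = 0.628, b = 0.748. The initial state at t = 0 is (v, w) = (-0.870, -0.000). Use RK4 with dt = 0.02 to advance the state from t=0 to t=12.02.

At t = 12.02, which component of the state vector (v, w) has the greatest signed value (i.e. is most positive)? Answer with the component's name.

largest component: v

t=0.000: state=(-0.870, -0.000)
step 1 (dt=0.02): k1=(-0.131, -0.034), k2=(-0.131, -0.034), k3=(-0.131, -0.034), k4=(-0.131, -0.034); state += dt/6·(k1+2k2+2k3+k4)
t=0.020: state=(-0.873, -0.001)
t=0.040: state=(-0.875, -0.001)
t=0.060: state=(-0.878, -0.002)
continuing one RK4 step at a time; state shown every 25 steps (Δt=0.5):
t=0.500: state=(-0.935, -0.019)
t=1.000: state=(-0.993, -0.041)
t=1.500: state=(-1.040, -0.066)
t=2.000: state=(-1.073, -0.092)
t=2.500: state=(-1.090, -0.118)
t=3.000: state=(-1.094, -0.144)
t=3.500: state=(-1.085, -0.169)
t=4.000: state=(-1.066, -0.191)
t=4.500: state=(-1.038, -0.210)
t=5.000: state=(-1.003, -0.226)
t=5.500: state=(-0.960, -0.239)
t=6.000: state=(-0.910, -0.248)
t=6.500: state=(-0.851, -0.252)
t=7.000: state=(-0.783, -0.252)
t=7.500: state=(-0.701, -0.247)
t=8.000: state=(-0.601, -0.236)
t=8.500: state=(-0.470, -0.218)
t=9.000: state=(-0.291, -0.190)
t=9.500: state=(-0.029, -0.149)
t=10.000: state=(0.367, -0.087)
t=10.500: state=(0.914, 0.004)
t=11.000: state=(1.442, 0.129)
t=11.500: state=(1.713, 0.275)
t=12.000: state=(1.774, 0.425)
t=12.020: state=(1.774, 0.431)
compare at T: v=1.774, w=0.431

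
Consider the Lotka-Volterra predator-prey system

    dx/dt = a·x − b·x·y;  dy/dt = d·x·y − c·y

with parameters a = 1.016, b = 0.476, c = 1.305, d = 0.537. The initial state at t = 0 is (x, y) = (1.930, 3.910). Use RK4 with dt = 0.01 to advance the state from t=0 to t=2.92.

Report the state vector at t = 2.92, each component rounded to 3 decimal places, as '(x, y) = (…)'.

t=0.000: state=(1.930, 3.910)
step 1 (dt=0.01): k1=(-1.631, -1.050), k2=(-1.619, -1.066), k3=(-1.619, -1.066), k4=(-1.608, -1.081); state += dt/6·(k1+2k2+2k3+k4)
t=0.010: state=(1.914, 3.899)
t=0.020: state=(1.898, 3.888)
t=0.030: state=(1.882, 3.877)
continuing one RK4 step at a time; state shown every 10 steps (Δt=0.1):
t=0.100: state=(1.778, 3.791)
t=0.200: state=(1.649, 3.647)
t=0.300: state=(1.540, 3.487)
t=0.400: state=(1.450, 3.316)
t=0.500: state=(1.377, 3.139)
t=0.600: state=(1.318, 2.962)
t=0.700: state=(1.272, 2.787)
t=0.800: state=(1.238, 2.616)
t=0.900: state=(1.215, 2.452)
t=1.000: state=(1.201, 2.296)
t=1.100: state=(1.196, 2.149)
t=1.200: state=(1.199, 2.012)
t=1.300: state=(1.210, 1.884)
t=1.400: state=(1.228, 1.765)
t=1.500: state=(1.253, 1.656)
t=1.600: state=(1.285, 1.556)
t=1.700: state=(1.324, 1.464)
t=1.800: state=(1.370, 1.382)
t=1.900: state=(1.422, 1.307)
t=2.000: state=(1.482, 1.240)
t=2.100: state=(1.549, 1.180)
t=2.200: state=(1.623, 1.128)
t=2.300: state=(1.704, 1.083)
t=2.400: state=(1.793, 1.044)
t=2.500: state=(1.891, 1.011)
t=2.600: state=(1.996, 0.985)
t=2.700: state=(2.109, 0.965)
t=2.800: state=(2.230, 0.952)
t=2.900: state=(2.360, 0.945)
t=2.920: state=(2.387, 0.944)

(x, y) = (2.387, 0.944)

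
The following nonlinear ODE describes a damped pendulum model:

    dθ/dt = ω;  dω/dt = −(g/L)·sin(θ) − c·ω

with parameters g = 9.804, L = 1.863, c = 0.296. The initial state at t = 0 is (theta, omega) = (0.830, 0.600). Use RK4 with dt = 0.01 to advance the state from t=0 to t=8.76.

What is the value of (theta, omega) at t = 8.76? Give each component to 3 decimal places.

t=0.000: state=(0.830, 0.600)
step 1 (dt=0.01): k1=(0.600, -4.061), k2=(0.580, -4.066), k3=(0.580, -4.065), k4=(0.559, -4.069); state += dt/6·(k1+2k2+2k3+k4)
t=0.010: state=(0.836, 0.559)
t=0.020: state=(0.841, 0.519)
t=0.030: state=(0.846, 0.478)
continuing one RK4 step at a time; state shown every 50 steps (Δt=0.5):
t=0.500: state=(0.640, -1.252)
t=1.000: state=(-0.173, -1.645)
t=1.500: state=(-0.692, -0.262)
t=2.000: state=(-0.428, 1.187)
t=2.500: state=(0.249, 1.220)
t=3.000: state=(0.567, -0.042)
t=3.500: state=(0.246, -1.088)
t=4.000: state=(-0.294, -0.837)
t=4.500: state=(-0.444, 0.270)
t=5.000: state=(-0.100, 0.943)
t=5.500: state=(0.305, 0.507)
t=6.000: state=(0.325, -0.411)
t=6.500: state=(-0.008, -0.765)
t=7.000: state=(-0.286, -0.240)
t=7.500: state=(-0.217, 0.471)
t=8.000: state=(0.079, 0.576)
t=8.500: state=(0.248, 0.040)
t=8.760: state=(0.216, -0.274)

(theta, omega) = (0.216, -0.274)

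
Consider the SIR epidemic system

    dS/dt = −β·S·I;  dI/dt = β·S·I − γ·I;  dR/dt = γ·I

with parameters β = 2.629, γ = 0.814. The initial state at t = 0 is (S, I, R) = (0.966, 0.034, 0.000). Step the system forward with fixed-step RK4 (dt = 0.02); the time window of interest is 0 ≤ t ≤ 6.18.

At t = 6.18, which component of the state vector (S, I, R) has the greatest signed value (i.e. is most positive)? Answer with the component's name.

largest component: R

t=0.000: state=(0.966, 0.034, 0.000)
step 1 (dt=0.02): k1=(-0.086, 0.059, 0.028), k2=(-0.088, 0.060, 0.028), k3=(-0.088, 0.060, 0.028), k4=(-0.089, 0.061, 0.029); state += dt/6·(k1+2k2+2k3+k4)
t=0.020: state=(0.964, 0.035, 0.001)
t=0.040: state=(0.962, 0.036, 0.001)
t=0.060: state=(0.961, 0.038, 0.002)
continuing one RK4 step at a time; state shown every 10 steps (Δt=0.2):
t=0.200: state=(0.946, 0.048, 0.007)
t=0.400: state=(0.918, 0.066, 0.016)
t=0.600: state=(0.881, 0.090, 0.028)
t=0.800: state=(0.834, 0.121, 0.046)
t=1.000: state=(0.775, 0.157, 0.068)
t=1.200: state=(0.707, 0.197, 0.097)
t=1.400: state=(0.630, 0.237, 0.132)
t=1.600: state=(0.551, 0.275, 0.174)
t=1.800: state=(0.473, 0.306, 0.221)
t=2.000: state=(0.400, 0.327, 0.273)
t=2.200: state=(0.336, 0.337, 0.327)
t=2.400: state=(0.281, 0.337, 0.382)
t=2.600: state=(0.236, 0.328, 0.436)
t=2.800: state=(0.199, 0.312, 0.489)
t=3.000: state=(0.170, 0.292, 0.538)
t=3.200: state=(0.147, 0.270, 0.584)
t=3.400: state=(0.128, 0.246, 0.626)
t=3.600: state=(0.113, 0.223, 0.664)
t=3.800: state=(0.101, 0.200, 0.698)
t=4.000: state=(0.092, 0.179, 0.729)
t=4.200: state=(0.084, 0.159, 0.757)
t=4.400: state=(0.078, 0.141, 0.781)
t=4.600: state=(0.072, 0.125, 0.803)
t=4.800: state=(0.068, 0.110, 0.822)
t=5.000: state=(0.064, 0.097, 0.839)
t=5.200: state=(0.061, 0.085, 0.854)
t=5.400: state=(0.059, 0.075, 0.867)
t=5.600: state=(0.057, 0.065, 0.878)
t=5.800: state=(0.055, 0.057, 0.888)
t=6.000: state=(0.053, 0.050, 0.897)
t=6.180: state=(0.052, 0.044, 0.903)
compare at T: S=0.052, I=0.044, R=0.903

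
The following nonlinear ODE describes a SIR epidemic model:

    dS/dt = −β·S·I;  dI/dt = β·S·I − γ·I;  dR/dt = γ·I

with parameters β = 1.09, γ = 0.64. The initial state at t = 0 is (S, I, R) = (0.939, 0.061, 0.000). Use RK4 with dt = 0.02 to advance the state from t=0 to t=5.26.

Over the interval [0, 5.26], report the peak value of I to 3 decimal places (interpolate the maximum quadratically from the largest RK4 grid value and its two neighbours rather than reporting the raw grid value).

t=0.000: state=(0.939, 0.061, 0.000)
step 1 (dt=0.02): k1=(-0.062, 0.023, 0.039), k2=(-0.063, 0.023, 0.039), k3=(-0.063, 0.023, 0.039), k4=(-0.063, 0.023, 0.039); state += dt/6·(k1+2k2+2k3+k4)
t=0.020: state=(0.938, 0.061, 0.001)
t=0.040: state=(0.936, 0.062, 0.002)
t=0.060: state=(0.935, 0.062, 0.002)
continuing one RK4 step at a time; state shown every 10 steps (Δt=0.2):
t=0.200: state=(0.926, 0.066, 0.008)
t=0.400: state=(0.912, 0.071, 0.017)
t=0.600: state=(0.898, 0.076, 0.026)
t=0.800: state=(0.883, 0.081, 0.036)
t=1.000: state=(0.867, 0.086, 0.047)
t=1.200: state=(0.850, 0.091, 0.058)
t=1.400: state=(0.833, 0.097, 0.070)
t=1.600: state=(0.815, 0.102, 0.083)
t=1.800: state=(0.797, 0.107, 0.096)
t=2.000: state=(0.778, 0.112, 0.110)
t=2.200: state=(0.759, 0.116, 0.125)
t=2.400: state=(0.740, 0.120, 0.140)
t=2.600: state=(0.720, 0.124, 0.156)
t=2.800: state=(0.701, 0.127, 0.172)
t=3.000: state=(0.681, 0.130, 0.188)
t=3.200: state=(0.662, 0.133, 0.205)
t=3.400: state=(0.643, 0.135, 0.222)
t=3.600: state=(0.624, 0.136, 0.240)
t=3.800: state=(0.606, 0.137, 0.257)
t=4.000: state=(0.588, 0.137, 0.275)
t=4.200: state=(0.571, 0.137, 0.292)
t=4.400: state=(0.554, 0.136, 0.310)
t=4.600: state=(0.538, 0.135, 0.327)
t=4.800: state=(0.522, 0.133, 0.344)
t=5.000: state=(0.508, 0.131, 0.361)
t=5.200: state=(0.493, 0.129, 0.378)
t=5.260: state=(0.489, 0.128, 0.383)
largest grid value and its neighbours: I(4.000)=0.13716, I(4.020)=0.13716, I(4.040)=0.13715
parabola through these three points peaks at t≈4.012 with I≈0.13716

max I = 0.137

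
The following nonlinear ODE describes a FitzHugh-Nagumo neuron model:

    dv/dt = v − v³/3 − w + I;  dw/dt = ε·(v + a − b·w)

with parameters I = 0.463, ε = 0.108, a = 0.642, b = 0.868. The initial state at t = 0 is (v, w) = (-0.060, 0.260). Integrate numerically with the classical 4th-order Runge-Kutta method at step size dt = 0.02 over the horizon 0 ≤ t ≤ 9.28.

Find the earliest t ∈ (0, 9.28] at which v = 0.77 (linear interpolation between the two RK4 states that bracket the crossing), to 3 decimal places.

t = 2.244

t=0.000: state=(-0.060, 0.260)
step 1 (dt=0.02): k1=(0.143, 0.038), k2=(0.144, 0.039), k3=(0.144, 0.039), k4=(0.145, 0.039); state += dt/6·(k1+2k2+2k3+k4)
t=0.020: state=(-0.057, 0.261)
t=0.040: state=(-0.054, 0.262)
t=0.060: state=(-0.051, 0.262)
continuing one RK4 step at a time; state shown every 25 steps (Δt=0.5):
t=0.500: state=(0.027, 0.281)
t=1.000: state=(0.155, 0.307)
t=1.500: state=(0.344, 0.339)
t=2.000: state=(0.612, 0.383)
t=2.240: state=(0.768, 0.408)
next step: t=2.260: state=(0.781, 0.410) — v has crossed 0.77
linear interpolation between t=2.240 (0.76750) and t=2.260 (0.78097) → t≈2.244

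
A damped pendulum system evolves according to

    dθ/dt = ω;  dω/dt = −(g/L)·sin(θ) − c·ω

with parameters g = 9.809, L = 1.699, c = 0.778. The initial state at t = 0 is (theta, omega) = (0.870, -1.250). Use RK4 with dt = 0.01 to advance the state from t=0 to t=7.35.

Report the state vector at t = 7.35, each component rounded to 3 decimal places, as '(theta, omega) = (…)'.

t=0.000: state=(0.870, -1.250)
step 1 (dt=0.01): k1=(-1.250, -3.440), k2=(-1.267, -3.404), k3=(-1.267, -3.403), k4=(-1.284, -3.366); state += dt/6·(k1+2k2+2k3+k4)
t=0.010: state=(0.857, -1.284)
t=0.020: state=(0.844, -1.317)
t=0.030: state=(0.831, -1.350)
continuing one RK4 step at a time; state shown every 25 steps (Δt=0.25):
t=0.250: state=(0.471, -1.845)
t=0.500: state=(0.001, -1.812)
t=0.750: state=(-0.387, -1.217)
t=1.000: state=(-0.587, -0.365)
t=1.250: state=(-0.574, 0.437)
t=1.500: state=(-0.390, 0.977)
t=1.750: state=(-0.118, 1.131)
t=2.000: state=(0.143, 0.903)
t=2.250: state=(0.313, 0.432)
t=2.500: state=(0.355, -0.089)
t=2.750: state=(0.279, -0.490)
t=3.000: state=(0.128, -0.670)
t=3.250: state=(-0.036, -0.607)
t=3.500: state=(-0.160, -0.362)
t=3.750: state=(-0.211, -0.047)
t=4.000: state=(-0.187, 0.228)
t=4.250: state=(-0.107, 0.382)
t=4.500: state=(-0.008, 0.388)
t=4.750: state=(0.076, 0.270)
t=5.000: state=(0.121, 0.087)
t=5.250: state=(0.120, -0.091)
t=5.500: state=(0.081, -0.209)
t=5.750: state=(0.023, -0.240)
t=6.000: state=(-0.032, -0.189)
t=6.250: state=(-0.067, -0.087)
t=6.500: state=(-0.075, 0.025)
t=6.750: state=(-0.057, 0.109)
t=7.000: state=(-0.025, 0.143)
t=7.250: state=(0.010, 0.126)
t=7.350: state=(0.022, 0.108)

(theta, omega) = (0.022, 0.108)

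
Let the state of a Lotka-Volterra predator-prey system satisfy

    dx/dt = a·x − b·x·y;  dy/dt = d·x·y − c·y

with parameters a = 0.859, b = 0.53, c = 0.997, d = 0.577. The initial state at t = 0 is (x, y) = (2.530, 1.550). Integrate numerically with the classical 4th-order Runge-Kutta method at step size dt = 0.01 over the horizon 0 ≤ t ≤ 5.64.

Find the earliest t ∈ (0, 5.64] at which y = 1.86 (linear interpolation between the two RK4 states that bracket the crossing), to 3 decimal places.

t = 0.398

t=0.000: state=(2.530, 1.550)
step 1 (dt=0.01): k1=(0.095, 0.717), k2=(0.090, 0.719), k3=(0.090, 0.719), k4=(0.085, 0.721); state += dt/6·(k1+2k2+2k3+k4)
t=0.010: state=(2.531, 1.557)
t=0.020: state=(2.532, 1.564)
t=0.030: state=(2.532, 1.572)
continuing one RK4 step at a time; state shown every 20 steps (Δt=0.2):
t=0.200: state=(2.529, 1.701)
t=0.390: state=(2.490, 1.854)
next step: t=0.400: state=(2.486, 1.862) — y has crossed 1.86
linear interpolation between t=0.390 (1.85367) and t=0.400 (1.86182) → t≈0.398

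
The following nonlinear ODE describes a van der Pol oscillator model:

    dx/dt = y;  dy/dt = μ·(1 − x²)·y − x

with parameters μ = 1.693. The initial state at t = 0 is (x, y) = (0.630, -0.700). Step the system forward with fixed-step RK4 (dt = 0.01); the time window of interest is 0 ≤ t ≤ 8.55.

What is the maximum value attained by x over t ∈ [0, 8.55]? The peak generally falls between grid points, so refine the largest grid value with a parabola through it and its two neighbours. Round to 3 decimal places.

max x = 2.017

t=0.000: state=(0.630, -0.700)
step 1 (dt=0.01): k1=(-0.700, -1.345), k2=(-0.707, -1.353), k3=(-0.707, -1.353), k4=(-0.714, -1.362); state += dt/6·(k1+2k2+2k3+k4)
t=0.010: state=(0.623, -0.714)
t=0.020: state=(0.616, -0.727)
t=0.030: state=(0.608, -0.741)
continuing one RK4 step at a time; state shown every 50 steps (Δt=0.5):
t=0.500: state=(0.060, -1.718)
t=1.000: state=(-1.143, -2.664)
t=1.500: state=(-1.864, -0.266)
t=2.000: state=(-1.789, 0.364)
t=2.500: state=(-1.566, 0.519)
t=3.000: state=(-1.263, 0.713)
t=3.500: state=(-0.812, 1.169)
t=4.000: state=(0.058, 2.558)
t=4.500: state=(1.606, 2.426)
t=5.000: state=(2.013, -0.110)
t=5.500: state=(1.865, -0.392)
t=6.000: state=(1.644, -0.492)
t=6.500: state=(1.364, -0.645)
t=7.000: state=(0.969, -0.986)
t=7.500: state=(0.272, -1.994)
t=8.000: state=(-1.179, -3.322)
t=8.500: state=(-2.010, -0.205)
t=8.550: state=(-2.016, -0.069)
largest grid value and its neighbours: x(4.930)=2.01696, x(4.940)=2.01698, x(4.950)=2.01680
parabola through these three points peaks at t≈4.936 with x≈2.01700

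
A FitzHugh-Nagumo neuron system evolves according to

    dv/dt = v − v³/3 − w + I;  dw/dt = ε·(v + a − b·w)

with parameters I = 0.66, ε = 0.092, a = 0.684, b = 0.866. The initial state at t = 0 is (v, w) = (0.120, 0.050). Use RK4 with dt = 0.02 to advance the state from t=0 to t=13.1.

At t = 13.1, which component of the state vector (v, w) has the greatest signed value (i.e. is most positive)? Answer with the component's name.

largest component: w

t=0.000: state=(0.120, 0.050)
step 1 (dt=0.02): k1=(0.729, 0.070), k2=(0.736, 0.071), k3=(0.736, 0.071), k4=(0.742, 0.071); state += dt/6·(k1+2k2+2k3+k4)
t=0.020: state=(0.135, 0.051)
t=0.040: state=(0.150, 0.053)
t=0.060: state=(0.165, 0.054)
continuing one RK4 step at a time; state shown every 25 steps (Δt=0.5):
t=0.500: state=(0.571, 0.094)
t=1.000: state=(1.150, 0.160)
t=1.500: state=(1.609, 0.248)
t=2.000: state=(1.798, 0.347)
t=2.500: state=(1.832, 0.446)
t=3.000: state=(1.814, 0.542)
t=3.500: state=(1.780, 0.633)
t=4.000: state=(1.742, 0.718)
t=4.500: state=(1.702, 0.799)
t=5.000: state=(1.662, 0.874)
t=5.500: state=(1.621, 0.945)
t=6.000: state=(1.579, 1.011)
t=6.500: state=(1.537, 1.073)
t=7.000: state=(1.494, 1.130)
t=7.500: state=(1.450, 1.183)
t=8.000: state=(1.405, 1.232)
t=8.500: state=(1.358, 1.277)
t=9.000: state=(1.311, 1.318)
t=9.500: state=(1.260, 1.355)
t=10.000: state=(1.208, 1.389)
t=10.500: state=(1.152, 1.419)
t=11.000: state=(1.091, 1.445)
t=11.500: state=(1.024, 1.467)
t=12.000: state=(0.949, 1.485)
t=12.500: state=(0.862, 1.499)
t=13.000: state=(0.756, 1.508)
t=13.100: state=(0.732, 1.509)
compare at T: v=0.732, w=1.509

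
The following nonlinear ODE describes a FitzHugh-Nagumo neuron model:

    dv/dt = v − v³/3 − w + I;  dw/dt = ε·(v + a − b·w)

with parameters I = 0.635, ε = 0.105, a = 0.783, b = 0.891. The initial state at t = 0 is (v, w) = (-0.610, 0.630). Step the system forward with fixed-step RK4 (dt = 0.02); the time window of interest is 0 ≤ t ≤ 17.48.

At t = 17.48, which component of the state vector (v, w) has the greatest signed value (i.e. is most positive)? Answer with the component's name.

largest component: v

t=0.000: state=(-0.610, 0.630)
step 1 (dt=0.02): k1=(-0.529, -0.041), k2=(-0.532, -0.041), k3=(-0.532, -0.041), k4=(-0.535, -0.042); state += dt/6·(k1+2k2+2k3+k4)
t=0.020: state=(-0.621, 0.629)
t=0.040: state=(-0.631, 0.628)
t=0.060: state=(-0.642, 0.627)
continuing one RK4 step at a time; state shown every 50 steps (Δt=1):
t=1.000: state=(-1.205, 0.561)
t=2.000: state=(-1.540, 0.448)
t=3.000: state=(-1.573, 0.329)
t=4.000: state=(-1.521, 0.223)
t=5.000: state=(-1.452, 0.132)
t=6.000: state=(-1.380, 0.057)
t=7.000: state=(-1.305, -0.004)
t=8.000: state=(-1.229, -0.052)
t=9.000: state=(-1.151, -0.088)
t=10.000: state=(-1.068, -0.113)
t=11.000: state=(-0.977, -0.127)
t=12.000: state=(-0.873, -0.130)
t=13.000: state=(-0.744, -0.121)
t=14.000: state=(-0.560, -0.098)
t=15.000: state=(-0.236, -0.052)
t=16.000: state=(0.479, 0.039)
t=17.000: state=(1.551, 0.219)
t=17.480: state=(1.769, 0.331)
compare at T: v=1.769, w=0.331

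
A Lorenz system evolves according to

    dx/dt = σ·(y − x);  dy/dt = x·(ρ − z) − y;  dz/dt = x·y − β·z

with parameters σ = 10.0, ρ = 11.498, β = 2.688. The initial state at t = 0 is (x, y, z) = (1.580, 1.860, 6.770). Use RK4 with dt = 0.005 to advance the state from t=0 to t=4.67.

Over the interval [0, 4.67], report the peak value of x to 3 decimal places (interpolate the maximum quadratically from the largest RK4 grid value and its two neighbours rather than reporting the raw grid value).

t=0.000: state=(1.580, 1.860, 6.770)
step 1 (dt=0.005): k1=(2.800, 5.610, -15.259), k2=(2.870, 5.690, -15.121), k3=(2.870, 5.690, -15.121), k4=(2.941, 5.770, -14.984); state += dt/6·(k1+2k2+2k3+k4)
t=0.005: state=(1.594, 1.888, 6.694)
t=0.010: state=(1.609, 1.918, 6.620)
t=0.015: state=(1.625, 1.948, 6.547)
continuing one RK4 step at a time; state shown every 40 steps (Δt=0.2):
t=0.200: state=(2.794, 3.792, 4.892)
t=0.400: state=(5.758, 7.618, 6.813)
t=0.600: state=(8.000, 7.579, 13.562)
t=0.800: state=(4.853, 3.134, 12.999)
t=1.000: state=(3.015, 2.840, 9.121)
t=1.200: state=(3.677, 4.446, 7.134)
t=1.400: state=(5.805, 6.986, 8.547)
t=1.600: state=(6.983, 6.651, 12.496)
t=1.800: state=(5.097, 4.037, 12.158)
t=2.000: state=(3.904, 3.807, 9.576)
t=2.200: state=(4.506, 5.133, 8.434)
t=2.400: state=(5.949, 6.576, 9.876)
t=2.600: state=(6.228, 5.824, 11.960)
t=2.800: state=(4.998, 4.420, 11.294)
t=3.000: state=(4.452, 4.503, 9.688)
t=3.200: state=(5.046, 5.514, 9.324)
t=3.400: state=(5.883, 6.122, 10.553)
t=3.600: state=(5.730, 5.382, 11.458)
t=3.800: state=(4.980, 4.698, 10.753)
t=4.000: state=(4.827, 4.953, 9.844)
t=4.200: state=(5.321, 5.621, 9.927)
t=4.400: state=(5.715, 5.750, 10.779)
t=4.600: state=(5.448, 5.205, 11.053)
t=4.670: state=(5.276, 5.038, 10.906)
largest grid value and its neighbours: x(0.575)=8.04241, x(0.580)=8.04395, x(0.585)=8.04046
parabola through these three points peaks at t≈0.579 with x≈8.04404

max x = 8.044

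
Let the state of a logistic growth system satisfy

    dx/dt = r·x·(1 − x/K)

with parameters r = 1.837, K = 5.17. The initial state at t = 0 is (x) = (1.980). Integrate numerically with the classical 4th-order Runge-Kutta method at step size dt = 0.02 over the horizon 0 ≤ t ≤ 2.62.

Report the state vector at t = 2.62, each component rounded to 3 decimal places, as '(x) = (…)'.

(x) = (5.103)

t=0.000: state=(1.980)
step 1 (dt=0.02): k1=(2.244), k2=(2.254), k3=(2.254), k4=(2.263); state += dt/6·(k1+2k2+2k3+k4)
t=0.020: state=(2.025)
t=0.040: state=(2.071)
t=0.060: state=(2.116)
continuing one RK4 step at a time; state shown every 5 steps (Δt=0.1):
t=0.100: state=(2.209)
t=0.200: state=(2.444)
t=0.300: state=(2.681)
t=0.400: state=(2.916)
t=0.500: state=(3.147)
t=0.600: state=(3.368)
t=0.700: state=(3.577)
t=0.800: state=(3.772)
t=0.900: state=(3.951)
t=1.000: state=(4.114)
t=1.100: state=(4.260)
t=1.200: state=(4.390)
t=1.300: state=(4.504)
t=1.400: state=(4.603)
t=1.500: state=(4.690)
t=1.600: state=(4.764)
t=1.700: state=(4.828)
t=1.800: state=(4.882)
t=1.900: state=(4.928)
t=2.000: state=(4.967)
t=2.100: state=(5.000)
t=2.200: state=(5.028)
t=2.300: state=(5.051)
t=2.400: state=(5.071)
t=2.500: state=(5.087)
t=2.600: state=(5.101)
t=2.620: state=(5.103)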